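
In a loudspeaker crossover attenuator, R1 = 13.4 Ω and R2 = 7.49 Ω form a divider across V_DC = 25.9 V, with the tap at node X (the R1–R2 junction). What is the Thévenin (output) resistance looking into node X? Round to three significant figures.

Looking into X with the source shorted: R_th = R1·R2/(R1+R2) = 13.40 × 7.49/20.89 = 4.804 Ω.

R_th ≈ 4.80 Ω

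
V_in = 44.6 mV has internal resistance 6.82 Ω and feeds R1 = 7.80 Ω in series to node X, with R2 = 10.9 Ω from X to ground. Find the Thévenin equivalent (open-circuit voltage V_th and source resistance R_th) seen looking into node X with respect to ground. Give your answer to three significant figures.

R1' = 6.82 + 7.80 = 14.62 Ω (source resistance + R1).
Open-circuit (no load on X): V_th = V_in · R2/(R1' + R2) = 44.6 × 10.9/(14.62 + 10.9) = 19.05 mV.
Zeroing V_in shorts the top of R1' to ground, so R_th = R1' ‖ R2 = 6.244 Ω.

V_th ≈ 19.0 mV, R_th ≈ 6.24 Ω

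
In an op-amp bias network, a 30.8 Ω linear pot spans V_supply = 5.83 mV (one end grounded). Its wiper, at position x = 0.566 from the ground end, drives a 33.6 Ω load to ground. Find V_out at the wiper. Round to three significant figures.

V_out ≈ 2.69 mV

Lower segment x·R_p = 17.43 Ω; upper segment (1−x)·R_p = 13.37 Ω.
Lower segment in parallel with the load: 17.43 ‖ 33.6 = 11.48 Ω.
Then V_out = V_supply · 11.48/(13.37 + 11.48) = 2.693 mV.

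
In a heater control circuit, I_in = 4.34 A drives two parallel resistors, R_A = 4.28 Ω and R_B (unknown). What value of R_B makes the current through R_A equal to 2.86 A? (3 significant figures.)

R_B ≈ 8.27 Ω

In a two-way split, I_A/I_in = R_B/(R_A + R_B).
With f = 0.6590, R_B = R_A · f/(1−f) = 4.28 × 1.932 = 8.271 Ω.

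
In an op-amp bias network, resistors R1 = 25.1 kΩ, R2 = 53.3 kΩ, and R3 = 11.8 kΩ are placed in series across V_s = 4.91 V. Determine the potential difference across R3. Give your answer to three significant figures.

V ≈ 0.642 V

ΣR = 25.1 + 53.3 + 11.8 = 90.20 kΩ.
By the voltage-divider rule, V = 4.91 × 11.80/90.20 = 0.6423 V.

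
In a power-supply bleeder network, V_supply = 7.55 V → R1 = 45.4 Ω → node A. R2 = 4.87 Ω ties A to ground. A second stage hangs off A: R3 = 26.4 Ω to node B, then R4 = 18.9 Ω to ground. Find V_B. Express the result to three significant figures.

V_B ≈ 0.278 V

Node A sees R2 in parallel with the series input of stage 2, R3 + R4 = 45.30 Ω.
R2 ‖ (R3+R4) = 4.397 Ω.
So V_A = 7.55 × 0.08830 = 0.6667 V.
Stage 2 is unloaded, so V_B = V_A · R4/(R3+R4) = 0.6667 × 18.9/45.30 = 0.2782 V.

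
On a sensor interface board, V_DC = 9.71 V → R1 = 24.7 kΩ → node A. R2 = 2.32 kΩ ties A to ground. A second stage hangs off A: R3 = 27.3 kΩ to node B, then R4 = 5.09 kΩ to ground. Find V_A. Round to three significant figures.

Looking into the second stage from A: R3 + R4 = 32.39 kΩ appears in parallel with R2.
Effective lower resistance at A: R2 ‖ 32.39 = 2.165 kΩ.
First divider: V_A = V_DC · 2.165/(24.7 + 2.165) = 0.7825 V.

V_A ≈ 0.782 V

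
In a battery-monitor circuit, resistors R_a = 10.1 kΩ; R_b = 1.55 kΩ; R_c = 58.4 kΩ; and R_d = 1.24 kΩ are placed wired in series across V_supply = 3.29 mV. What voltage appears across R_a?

V ≈ 0.466 mV

Total series resistance ΣR = 10.1 + 1.55 + 58.4 + 1.24 = 71.29 kΩ.
By the voltage-divider rule, V = 3.29 × 10.10/71.29 = 0.4661 mV.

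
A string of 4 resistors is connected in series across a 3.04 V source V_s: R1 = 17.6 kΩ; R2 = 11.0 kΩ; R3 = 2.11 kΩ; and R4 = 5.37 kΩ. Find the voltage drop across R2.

V ≈ 0.927 V

Total series resistance ΣR = 17.6 + 11.0 + 2.11 + 5.37 = 36.08 kΩ.
V = V_s · R/ΣR = 3.04 × 0.3049 = 0.9268 V.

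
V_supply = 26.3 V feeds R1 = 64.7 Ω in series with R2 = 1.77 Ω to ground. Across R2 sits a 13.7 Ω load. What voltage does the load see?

V_out ≈ 0.622 V

The load sits in parallel with R2, giving an effective lower resistance R2' = R2·R_L/(R2+R_L) = 1.567 Ω.
Now apply the divider: V_out = 26.3 × 0.02365 = 0.6221 V.
(Unloaded it would be 0.700 V; the load pulls it down.)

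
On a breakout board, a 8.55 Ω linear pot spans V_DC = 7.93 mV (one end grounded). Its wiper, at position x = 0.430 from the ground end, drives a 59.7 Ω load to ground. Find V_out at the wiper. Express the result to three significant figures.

Split the track: R_lower = x·R_p = 3.677 Ω, R_upper = (1−x)·R_p = 4.874 Ω.
(x·R_p) ‖ R_L = 3.463 Ω.
V_out = 7.93 × 3.463/(4.874 + 3.463) = 3.294 mV.

V_out ≈ 3.29 mV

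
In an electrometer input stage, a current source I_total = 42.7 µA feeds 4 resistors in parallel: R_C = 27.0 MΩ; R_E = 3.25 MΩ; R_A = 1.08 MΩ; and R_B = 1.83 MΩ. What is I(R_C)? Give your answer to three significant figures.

I ≈ 0.870 µA

Conductances: ΣG = 1/27.0 + 1/3.25 + 1/1.08 + 1/1.83 = 1.817 (1/MΩ).
R_C takes the fraction G_k/ΣG = 0.03704/1.817 = 0.02038, so I = 42.7 × 0.02038 = 0.8703 µA.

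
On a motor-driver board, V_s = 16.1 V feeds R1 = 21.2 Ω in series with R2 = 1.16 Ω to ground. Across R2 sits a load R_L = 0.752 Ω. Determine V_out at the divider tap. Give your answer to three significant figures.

R2 ‖ R_L = (1.16 × 0.752)/(1.16 + 0.752) = 0.4562 Ω.
Now apply the divider: V_out = 16.1 × 0.02107 = 0.3392 V.

V_out ≈ 0.339 V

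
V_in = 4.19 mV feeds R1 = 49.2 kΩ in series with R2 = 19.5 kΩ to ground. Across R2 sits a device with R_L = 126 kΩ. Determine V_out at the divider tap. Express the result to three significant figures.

The load sits in parallel with R2, giving an effective lower resistance R2' = R2·R_L/(R2+R_L) = 16.89 kΩ.
Voltage divider with the loaded lower leg: V_out = 4.19 × 16.89/(49.2 + 16.89) = 4.19 × 0.2555 = 1.071 mV.

V_out ≈ 1.07 mV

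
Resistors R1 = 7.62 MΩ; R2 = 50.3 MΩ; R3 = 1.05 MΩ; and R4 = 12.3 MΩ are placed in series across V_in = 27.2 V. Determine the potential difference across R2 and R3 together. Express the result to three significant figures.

V ≈ 19.6 V

ΣR = 7.62 + 50.3 + 1.05 + 12.3 = 71.27 MΩ.
R_{R2..R3} = 50.3 + 1.05 = 51.35 MΩ.
By the voltage-divider rule, V = 27.2 × 51.35/71.27 = 19.60 V.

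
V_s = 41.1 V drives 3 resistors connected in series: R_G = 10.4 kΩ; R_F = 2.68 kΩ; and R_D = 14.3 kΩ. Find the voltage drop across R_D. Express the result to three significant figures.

V ≈ 21.5 V

Series total: ΣR = 10.4 + 2.68 + 14.3 = 27.38 kΩ.
Voltage divider: V = V_s · (14.30 / 27.38) = 41.1 × 0.5223 = 21.47 V.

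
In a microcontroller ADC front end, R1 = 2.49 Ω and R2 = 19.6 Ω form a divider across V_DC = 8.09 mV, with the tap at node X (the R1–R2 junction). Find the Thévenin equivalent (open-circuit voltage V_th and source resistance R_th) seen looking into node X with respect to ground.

V_th is the unloaded tap voltage: V_DC · R2/(R1+R2) = 8.09 × 0.8873 = 7.178 mV.
Zeroing V_DC shorts the top of R1 to ground, so R_th = R1 ‖ R2 = 2.209 Ω.

V_th ≈ 7.18 mV, R_th ≈ 2.21 Ω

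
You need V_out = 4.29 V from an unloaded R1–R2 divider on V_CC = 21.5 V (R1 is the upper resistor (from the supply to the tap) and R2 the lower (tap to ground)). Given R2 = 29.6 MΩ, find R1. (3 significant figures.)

R1 ≈ 119 MΩ

Required fraction k = V_out/V_CC = 0.1995.
R1 = R2·(1/k − 1) = 29.6 × 4.012 = 118.7 MΩ.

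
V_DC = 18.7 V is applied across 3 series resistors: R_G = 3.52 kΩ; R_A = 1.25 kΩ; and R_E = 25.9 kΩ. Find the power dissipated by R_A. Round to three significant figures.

P ≈ 0.465 mW

ΣR = 30.67 kΩ → I = 18.7/30.67 = 0.6097 mA.
P(R_A) = I²·R_A = (0.6097)² × 1.25 = 0.4647 mW.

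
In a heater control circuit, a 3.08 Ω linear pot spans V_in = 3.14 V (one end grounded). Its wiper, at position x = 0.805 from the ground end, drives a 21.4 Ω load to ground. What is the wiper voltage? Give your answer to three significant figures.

V_out ≈ 2.47 V

Lower segment x·R_p = 2.479 Ω; upper segment (1−x)·R_p = 0.6006 Ω.
(x·R_p) ‖ R_L = 2.222 Ω.
V_out = 3.14 × 2.222/(0.6006 + 2.222) = 2.472 V.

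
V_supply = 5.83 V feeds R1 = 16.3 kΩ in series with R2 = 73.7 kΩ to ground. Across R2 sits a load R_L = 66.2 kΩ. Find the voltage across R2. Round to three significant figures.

V_out ≈ 3.97 V

First combine the lower leg with the load: R2 ‖ R_L = 34.87 kΩ.
Now apply the divider: V_out = 5.83 × 0.6815 = 3.973 V.
(Unloaded it would be 4.77 V; the load pulls it down.)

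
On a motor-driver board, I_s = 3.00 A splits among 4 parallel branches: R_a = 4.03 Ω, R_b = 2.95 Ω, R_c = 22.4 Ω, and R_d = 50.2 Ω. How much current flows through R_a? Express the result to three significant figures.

I ≈ 1.14 A

ΣG = 1/4.03 + 1/2.95 + 1/22.4 + 1/50.2 = 0.6517.
Current divider: I(R_a) = I_s · G_k/ΣG = 3.00 × (0.2481/0.6517) = 3.00 × 0.3808 = 1.142 A.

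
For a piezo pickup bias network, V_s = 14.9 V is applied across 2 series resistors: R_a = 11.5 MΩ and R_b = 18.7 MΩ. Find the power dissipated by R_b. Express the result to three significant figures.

P ≈ 4.55 µW

Series current I = V_s/ΣR = 14.9/30.20 = 0.4934 µA.
P(R_b) = I²·R_b = (0.4934)² × 18.7 = 4.552 µW.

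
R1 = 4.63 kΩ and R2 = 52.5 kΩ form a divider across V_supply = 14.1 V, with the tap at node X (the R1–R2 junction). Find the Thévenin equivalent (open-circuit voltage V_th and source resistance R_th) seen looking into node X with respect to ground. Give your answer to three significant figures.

V_th ≈ 13.0 V, R_th ≈ 4.25 kΩ

With X open, the divider is unloaded: V_th = 14.1 × 52.5/57.13 = 12.96 V.
With V_supply suppressed (replaced by a short), R_th = R1 ‖ R2 = (4.630 × 52.5)/(4.630 + 52.5) = 4.255 kΩ.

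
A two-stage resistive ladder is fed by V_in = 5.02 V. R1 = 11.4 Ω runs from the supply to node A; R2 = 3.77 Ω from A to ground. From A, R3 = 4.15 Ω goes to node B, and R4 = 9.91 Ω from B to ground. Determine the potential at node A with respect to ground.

Looking into the second stage from A: R3 + R4 = 14.06 Ω appears in parallel with R2.
R2 ‖ (R3+R4) = 2.973 Ω.
First divider: V_A = V_in · 2.973/(11.4 + 2.973) = 1.038 V.

V_A ≈ 1.04 V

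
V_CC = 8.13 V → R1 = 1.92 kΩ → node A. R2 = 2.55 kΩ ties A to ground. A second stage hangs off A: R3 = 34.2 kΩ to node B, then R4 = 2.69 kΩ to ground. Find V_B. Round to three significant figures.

V_B ≈ 0.328 V

Node A sees R2 in parallel with the series input of stage 2, R3 + R4 = 36.89 kΩ.
R2 ‖ (R3+R4) = 2.385 kΩ.
V_A = 8.13 × 2.385/(1.92 + 2.385) = 4.504 V.
Then the unloaded second divider: V_B = V_A × R4/(R3+R4) = 4.504 × 0.07292 = 0.3284 V.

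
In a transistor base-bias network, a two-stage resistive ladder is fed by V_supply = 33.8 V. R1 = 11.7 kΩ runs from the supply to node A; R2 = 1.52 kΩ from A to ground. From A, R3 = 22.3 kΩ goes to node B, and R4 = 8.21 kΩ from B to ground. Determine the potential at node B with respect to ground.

V_B ≈ 1.00 V

Looking into the second stage from A: R3 + R4 = 30.51 kΩ appears in parallel with R2.
Effective lower resistance at A: R2 ‖ 30.51 = 1.448 kΩ.
First divider: V_A = V_supply · 1.448/(11.7 + 1.448) = 3.722 V.
V_B = V_A × 0.2691 = 1.002 V.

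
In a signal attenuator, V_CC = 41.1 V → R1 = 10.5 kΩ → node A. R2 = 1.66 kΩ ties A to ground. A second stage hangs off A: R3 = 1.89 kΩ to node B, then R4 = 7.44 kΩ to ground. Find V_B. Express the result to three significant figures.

V_B ≈ 3.88 V

The second stage (R3 + R4 = 9.330 kΩ) loads node A in parallel with R2.
Effective lower resistance at A: R2 ‖ 9.330 = 1.409 kΩ.
First divider: V_A = V_CC · 1.409/(10.5 + 1.409) = 4.864 V.
Stage 2 is unloaded, so V_B = V_A · R4/(R3+R4) = 4.864 × 7.44/9.330 = 3.878 V.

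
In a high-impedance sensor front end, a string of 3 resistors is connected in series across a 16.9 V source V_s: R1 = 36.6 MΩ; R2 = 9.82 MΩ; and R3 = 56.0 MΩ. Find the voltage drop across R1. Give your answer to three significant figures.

Series total: ΣR = 36.6 + 9.82 + 56.0 = 102.4 MΩ.
V = V_s · R/ΣR = 16.9 × 0.3574 = 6.039 V.

V ≈ 6.04 V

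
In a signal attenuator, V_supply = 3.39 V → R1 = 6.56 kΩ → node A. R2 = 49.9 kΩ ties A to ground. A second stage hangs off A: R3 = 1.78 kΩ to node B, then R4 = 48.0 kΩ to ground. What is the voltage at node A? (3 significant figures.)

The second stage (R3 + R4 = 49.78 kΩ) loads node A in parallel with R2.
Effective lower resistance at A: R2 ‖ 49.78 = 24.92 kΩ.
First divider: V_A = V_supply · 24.92/(6.56 + 24.92) = 2.684 V.

V_A ≈ 2.68 V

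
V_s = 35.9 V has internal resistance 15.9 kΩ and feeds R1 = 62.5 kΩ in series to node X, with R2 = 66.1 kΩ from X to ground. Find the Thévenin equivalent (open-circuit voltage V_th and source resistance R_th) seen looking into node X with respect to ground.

V_th ≈ 16.4 V, R_th ≈ 35.9 kΩ

R1' = 15.9 + 62.5 = 78.40 kΩ (source resistance + R1).
With X open, the divider is unloaded: V_th = 35.9 × 66.1/144.5 = 16.42 V.
Zeroing V_s shorts the top of R1' to ground, so R_th = R1' ‖ R2 = 35.86 kΩ.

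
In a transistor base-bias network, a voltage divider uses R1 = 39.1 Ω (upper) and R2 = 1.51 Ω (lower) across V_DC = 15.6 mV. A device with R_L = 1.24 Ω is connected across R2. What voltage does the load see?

First combine the lower leg with the load: R2 ‖ R_L = 0.6809 Ω.
Voltage divider with the loaded lower leg: V_out = 15.6 × 0.6809/(39.1 + 0.6809) = 15.6 × 0.01712 = 0.2670 mV.
(Unloaded it would be 0.580 mV; the load pulls it down.)

V_out ≈ 0.267 mV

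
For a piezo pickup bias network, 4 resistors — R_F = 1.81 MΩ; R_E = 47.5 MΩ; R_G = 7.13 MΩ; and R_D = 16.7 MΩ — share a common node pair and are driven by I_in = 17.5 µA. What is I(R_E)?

Total conductance ΣG = 1/1.81 + 1/47.5 + 1/7.13 + 1/16.7 = 0.7737 (units of 1/MΩ).
R_E takes the fraction G_k/ΣG = 0.02105/0.7737 = 0.02721, so I = 17.5 × 0.02721 = 0.4762 µA.

I ≈ 0.476 µA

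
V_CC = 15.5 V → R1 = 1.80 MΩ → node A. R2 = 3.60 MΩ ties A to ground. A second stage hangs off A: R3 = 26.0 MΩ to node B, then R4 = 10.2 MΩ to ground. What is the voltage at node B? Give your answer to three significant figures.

Node A sees R2 in parallel with the series input of stage 2, R3 + R4 = 36.20 MΩ.
R2 ‖ (R3+R4) = 3.274 MΩ.
First divider: V_A = V_CC · 3.274/(1.80 + 3.274) = 10.00 V.
Then the unloaded second divider: V_B = V_A × R4/(R3+R4) = 10.00 × 0.2818 = 2.818 V.

V_B ≈ 2.82 V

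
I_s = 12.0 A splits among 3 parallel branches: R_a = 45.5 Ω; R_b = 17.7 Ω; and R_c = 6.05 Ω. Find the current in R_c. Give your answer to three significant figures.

I ≈ 8.14 A

Conductances: ΣG = 1/45.5 + 1/17.7 + 1/6.05 = 0.2438 (1/Ω).
Current divider: I(R_c) = I_s · G_k/ΣG = 12.0 × (0.1653/0.2438) = 12.0 × 0.6781 = 8.137 A.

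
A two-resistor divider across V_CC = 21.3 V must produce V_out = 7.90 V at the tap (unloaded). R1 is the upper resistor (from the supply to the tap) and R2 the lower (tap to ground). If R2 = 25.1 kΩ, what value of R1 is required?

R1 ≈ 42.6 kΩ

V_out/V_CC = R2/(R1+R2) = 0.3709.
R1 = R2·(1/k − 1) = 25.1 × 1.696 = 42.57 kΩ.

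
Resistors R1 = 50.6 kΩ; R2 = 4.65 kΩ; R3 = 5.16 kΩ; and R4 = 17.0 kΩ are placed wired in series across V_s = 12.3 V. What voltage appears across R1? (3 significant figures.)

Total series resistance ΣR = 50.6 + 4.65 + 5.16 + 17.0 = 77.41 kΩ.
Voltage divider: V = V_s · (50.60 / 77.41) = 12.3 × 0.6537 = 8.040 V.

V ≈ 8.04 V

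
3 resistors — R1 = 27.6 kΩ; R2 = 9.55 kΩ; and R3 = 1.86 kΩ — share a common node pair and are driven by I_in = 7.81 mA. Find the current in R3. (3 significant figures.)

Conductances: ΣG = 1/27.6 + 1/9.55 + 1/1.86 = 0.6786 (1/kΩ).
Current divider: I(R3) = I_in · G_k/ΣG = 7.81 × (0.5376/0.6786) = 7.81 × 0.7923 = 6.188 mA.

I ≈ 6.19 mA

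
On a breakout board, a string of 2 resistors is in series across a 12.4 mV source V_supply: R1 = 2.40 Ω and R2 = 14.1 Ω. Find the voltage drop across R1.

V ≈ 1.80 mV

Series total: ΣR = 2.40 + 14.1 = 16.50 Ω.
By the voltage-divider rule, V = 12.4 × 2.400/16.50 = 1.804 mV.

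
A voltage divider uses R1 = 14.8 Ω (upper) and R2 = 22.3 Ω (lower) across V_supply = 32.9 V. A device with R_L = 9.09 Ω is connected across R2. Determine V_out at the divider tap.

V_out ≈ 9.99 V

R2 ‖ R_L = (22.3 × 9.09)/(22.3 + 9.09) = 6.458 Ω.
Now apply the divider: V_out = 32.9 × 0.3038 = 9.994 V.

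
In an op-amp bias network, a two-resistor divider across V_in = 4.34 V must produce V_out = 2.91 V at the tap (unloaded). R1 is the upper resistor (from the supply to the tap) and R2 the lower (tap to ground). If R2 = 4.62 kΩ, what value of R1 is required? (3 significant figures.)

R1 ≈ 2.27 kΩ

V_out/V_in = R2/(R1+R2) = 0.6705.
So R1 = R2 · (V_in/V_out − 1) = 4.62 × (4.34/2.91 − 1) = 4.62 × 0.4914 = 2.270 kΩ.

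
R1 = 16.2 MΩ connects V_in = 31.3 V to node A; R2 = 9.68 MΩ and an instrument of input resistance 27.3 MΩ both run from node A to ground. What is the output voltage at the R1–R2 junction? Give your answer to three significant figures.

V_out ≈ 9.58 V

The load sits in parallel with R2, giving an effective lower resistance R2' = R2·R_L/(R2+R_L) = 7.146 MΩ.
Then V_out = V_in · R2'/(R1 + R2') = 31.3 × 7.146/23.35 = 9.581 V.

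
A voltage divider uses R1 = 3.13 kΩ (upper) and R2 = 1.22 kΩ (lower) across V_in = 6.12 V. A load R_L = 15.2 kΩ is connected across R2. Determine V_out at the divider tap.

The load sits in parallel with R2, giving an effective lower resistance R2' = R2·R_L/(R2+R_L) = 1.129 kΩ.
Now apply the divider: V_out = 6.12 × 0.2651 = 1.623 V.
(Unloaded it would be 1.72 V; the load pulls it down.)

V_out ≈ 1.62 V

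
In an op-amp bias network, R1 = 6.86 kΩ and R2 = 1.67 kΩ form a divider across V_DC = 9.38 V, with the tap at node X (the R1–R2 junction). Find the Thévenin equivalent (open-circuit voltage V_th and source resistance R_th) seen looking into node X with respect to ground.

With X open, the divider is unloaded: V_th = 9.38 × 1.67/8.530 = 1.836 V.
With V_DC suppressed (replaced by a short), R_th = R1 ‖ R2 = (6.860 × 1.67)/(6.860 + 1.67) = 1.343 kΩ.

V_th ≈ 1.84 V, R_th ≈ 1.34 kΩ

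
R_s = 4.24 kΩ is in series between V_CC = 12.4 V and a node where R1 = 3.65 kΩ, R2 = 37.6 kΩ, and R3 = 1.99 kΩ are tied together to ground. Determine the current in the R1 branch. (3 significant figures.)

Equivalent of the parallel group: R_p = 1.245 kΩ.
Node voltage V_A = V_CC · R_p/(R_s + R_p) = 12.4 × 0.2270 = 2.815 V.
Branch current I = V_A/R1 = 2.815/3.65 = 0.7712 mA.
(Check via current divider: I_total = 2.261 mA; share G_k/ΣG = 0.3412 → same result.)

I ≈ 0.771 mA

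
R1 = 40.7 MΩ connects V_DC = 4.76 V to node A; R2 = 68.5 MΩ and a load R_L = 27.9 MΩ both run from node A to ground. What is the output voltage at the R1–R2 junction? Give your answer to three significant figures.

R2 ‖ R_L = (68.5 × 27.9)/(68.5 + 27.9) = 19.83 MΩ.
Voltage divider with the loaded lower leg: V_out = 4.76 × 19.83/(40.7 + 19.83) = 4.76 × 0.3276 = 1.559 V.

V_out ≈ 1.56 V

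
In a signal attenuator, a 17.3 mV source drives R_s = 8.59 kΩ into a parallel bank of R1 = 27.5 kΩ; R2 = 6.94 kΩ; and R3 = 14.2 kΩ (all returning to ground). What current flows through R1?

Parallel bank: R_p = 1/(1/27.5 + 1/6.94 + 1/14.2) = 3.986 kΩ.
V_A = 17.3 × 3.986/12.58 = 5.483 mV.
Branch current I = V_A/R1 = 5.483/27.5 = 0.1994 µA.

I ≈ 0.199 µA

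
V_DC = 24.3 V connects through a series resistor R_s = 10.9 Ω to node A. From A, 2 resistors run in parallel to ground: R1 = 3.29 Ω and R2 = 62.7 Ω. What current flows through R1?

I ≈ 1.65 A

Parallel bank: R_p = 1/(1/3.29 + 1/62.7) = 3.126 Ω.
Node voltage V_A = V_DC · R_p/(R_s + R_p) = 24.3 × 0.2229 = 5.416 V.
Branch current I = V_A/R1 = 5.416/3.29 = 1.646 A.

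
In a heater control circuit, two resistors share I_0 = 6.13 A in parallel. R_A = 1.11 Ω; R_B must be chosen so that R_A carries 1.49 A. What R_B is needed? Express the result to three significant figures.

The fraction through R_A equals R_B/(R_A+R_B).
With f = 0.2431, R_B = R_A · f/(1−f) = 1.11 × 0.3211 = 0.3564 Ω.

R_B ≈ 0.356 Ω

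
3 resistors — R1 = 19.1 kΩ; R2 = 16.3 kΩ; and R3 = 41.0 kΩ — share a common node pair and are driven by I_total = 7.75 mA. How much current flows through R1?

Total conductance ΣG = 1/19.1 + 1/16.3 + 1/41.0 = 0.1381 (units of 1/kΩ).
Current divider: I(R1) = I_total · G_k/ΣG = 7.75 × (0.05236/0.1381) = 7.75 × 0.3791 = 2.938 mA.

I ≈ 2.94 mA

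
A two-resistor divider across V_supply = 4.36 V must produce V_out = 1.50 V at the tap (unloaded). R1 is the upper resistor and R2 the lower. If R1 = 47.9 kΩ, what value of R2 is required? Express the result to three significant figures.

R2 ≈ 25.1 kΩ

V_out/V_supply = R2/(R1+R2) = 0.3440.
Rearranging, R2 = R1·k/(1−k) = 47.9 × 0.5245 = 25.12 kΩ.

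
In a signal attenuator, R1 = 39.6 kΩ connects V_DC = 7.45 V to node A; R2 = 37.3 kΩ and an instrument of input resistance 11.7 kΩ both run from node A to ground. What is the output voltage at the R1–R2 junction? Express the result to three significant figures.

V_out ≈ 1.37 V

R2 ‖ R_L = (37.3 × 11.7)/(37.3 + 11.7) = 8.906 kΩ.
Voltage divider with the loaded lower leg: V_out = 7.45 × 8.906/(39.6 + 8.906) = 7.45 × 0.1836 = 1.368 V.
(Unloaded it would be 3.61 V; the load pulls it down.)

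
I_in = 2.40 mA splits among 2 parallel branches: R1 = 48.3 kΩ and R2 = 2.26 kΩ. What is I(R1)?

I ≈ 0.107 mA

For two parallel branches, I_k = I_in · (other R)/(sum of R).
I(R1) = 2.40 × 2.26/(48.3 + 2.26) = 2.40 × 0.04470 = 0.1073 mA.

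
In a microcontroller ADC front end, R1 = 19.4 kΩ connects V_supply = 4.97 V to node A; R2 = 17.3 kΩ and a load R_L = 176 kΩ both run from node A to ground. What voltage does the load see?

The load sits in parallel with R2, giving an effective lower resistance R2' = R2·R_L/(R2+R_L) = 15.75 kΩ.
Now apply the divider: V_out = 4.97 × 0.4481 = 2.227 V.

V_out ≈ 2.23 V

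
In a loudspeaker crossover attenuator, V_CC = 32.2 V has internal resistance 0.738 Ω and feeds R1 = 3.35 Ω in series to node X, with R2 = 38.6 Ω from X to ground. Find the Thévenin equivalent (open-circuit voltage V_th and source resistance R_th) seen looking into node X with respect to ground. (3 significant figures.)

V_th ≈ 29.1 V, R_th ≈ 3.70 Ω

R1' = 0.738 + 3.35 = 4.088 Ω (source resistance + R1).
Open-circuit (no load on X): V_th = V_CC · R2/(R1' + R2) = 32.2 × 38.6/(4.088 + 38.6) = 29.12 V.
Looking into X with the source shorted: R_th = R1'·R2/(R1'+R2) = 4.088 × 38.6/42.69 = 3.697 Ω.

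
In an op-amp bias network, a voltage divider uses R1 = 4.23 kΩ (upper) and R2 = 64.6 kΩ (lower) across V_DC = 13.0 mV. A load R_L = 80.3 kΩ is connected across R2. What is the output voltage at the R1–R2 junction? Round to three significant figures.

The load sits in parallel with R2, giving an effective lower resistance R2' = R2·R_L/(R2+R_L) = 35.80 kΩ.
Then V_out = V_DC · R2'/(R1 + R2') = 13.0 × 35.80/40.03 = 11.63 mV.

V_out ≈ 11.6 mV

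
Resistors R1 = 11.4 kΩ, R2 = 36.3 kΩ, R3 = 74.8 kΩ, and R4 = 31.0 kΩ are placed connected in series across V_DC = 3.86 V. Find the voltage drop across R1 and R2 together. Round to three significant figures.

V ≈ 1.20 V

ΣR = 11.4 + 36.3 + 74.8 + 31.0 = 153.5 kΩ.
R_{R1..R2} = 11.4 + 36.3 = 47.70 kΩ.
Voltage divider: V = V_DC · (47.70 / 153.5) = 3.86 × 0.3107 = 1.199 V.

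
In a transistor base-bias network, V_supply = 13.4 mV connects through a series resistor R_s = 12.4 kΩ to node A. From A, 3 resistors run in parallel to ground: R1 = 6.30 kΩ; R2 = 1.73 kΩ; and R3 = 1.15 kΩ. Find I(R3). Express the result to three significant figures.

I ≈ 0.557 µA

Parallel bank: R_p = 1/(1/6.30 + 1/1.73 + 1/1.15) = 0.6225 kΩ.
V_A by voltage divider: V_A = 13.4 × 0.6225/(12.4 + 0.6225) = 0.6406 mV.
I(R3) = V_A / R3 = 0.6406/1.15 = 0.5570 µA.
(Check via current divider: I_total = 1.029 µA; share G_k/ΣG = 0.5413 → same result.)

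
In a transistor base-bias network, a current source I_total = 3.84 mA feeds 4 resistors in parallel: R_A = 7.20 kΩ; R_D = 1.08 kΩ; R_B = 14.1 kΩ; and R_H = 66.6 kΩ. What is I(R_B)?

I ≈ 0.237 mA

Conductances: ΣG = 1/7.20 + 1/1.08 + 1/14.1 + 1/66.6 = 1.151 (1/kΩ).
R_B takes the fraction G_k/ΣG = 0.07092/1.151 = 0.06163, so I = 3.84 × 0.06163 = 0.2367 mA.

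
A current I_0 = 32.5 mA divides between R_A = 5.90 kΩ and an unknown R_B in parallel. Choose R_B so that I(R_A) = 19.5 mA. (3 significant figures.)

In a two-way split, I_A/I_0 = R_B/(R_A + R_B).
With f = 0.6000, R_B = R_A · f/(1−f) = 5.90 × 1.500 = 8.850 kΩ.

R_B ≈ 8.85 kΩ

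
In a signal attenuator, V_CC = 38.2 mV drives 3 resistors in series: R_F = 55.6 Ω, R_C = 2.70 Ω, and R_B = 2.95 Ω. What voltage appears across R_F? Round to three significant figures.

V ≈ 34.7 mV

Series total: ΣR = 55.6 + 2.70 + 2.95 = 61.25 Ω.
By the voltage-divider rule, V = 38.2 × 55.60/61.25 = 34.68 mV.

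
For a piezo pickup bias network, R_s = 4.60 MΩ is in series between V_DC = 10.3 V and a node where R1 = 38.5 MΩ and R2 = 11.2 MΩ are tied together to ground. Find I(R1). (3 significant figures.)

I ≈ 0.175 µA

Combine the parallel branches: R_p = (1/38.5 + 1/11.2)⁻¹ = 8.676 MΩ.
V_A = 10.3 × 8.676/13.28 = 6.731 V.
Branch current I = V_A/R1 = 6.731/38.5 = 0.1748 µA.
(Equivalently: I_total = 0.7758 µA, then current-divider fraction G_k/ΣG = 0.2254.)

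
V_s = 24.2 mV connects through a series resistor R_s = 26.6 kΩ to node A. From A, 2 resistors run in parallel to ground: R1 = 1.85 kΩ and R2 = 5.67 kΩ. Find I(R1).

Parallel bank: R_p = 1/(1/1.85 + 1/5.67) = 1.395 kΩ.
V_A = 24.2 × 1.395/27.99 = 1.206 mV.
Branch current I = V_A/R1 = 1.206/1.85 = 0.6518 µA.
(Check via current divider: I_total = 0.8644 µA; share G_k/ΣG = 0.7540 → same result.)

I ≈ 0.652 µA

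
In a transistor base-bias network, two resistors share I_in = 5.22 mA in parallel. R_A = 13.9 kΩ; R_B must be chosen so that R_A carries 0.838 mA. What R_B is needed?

In a two-way split, I_A/I_in = R_B/(R_A + R_B).
0.838/5.22 = R_B/(R_A + R_B) → R_B = R_A · (0.1605)/(1 − 0.1605) = 13.9 × 0.1912 = 2.658 kΩ.

R_B ≈ 2.66 kΩ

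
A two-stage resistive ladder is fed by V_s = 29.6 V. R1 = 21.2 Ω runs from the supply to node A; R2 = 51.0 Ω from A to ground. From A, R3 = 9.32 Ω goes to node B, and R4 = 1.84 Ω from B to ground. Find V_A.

V_A ≈ 8.93 V

Looking into the second stage from A: R3 + R4 = 11.16 Ω appears in parallel with R2.
R2 ‖ (R3+R4) = 9.156 Ω.
V_A = 29.6 × 9.156/(21.2 + 9.156) = 8.928 V.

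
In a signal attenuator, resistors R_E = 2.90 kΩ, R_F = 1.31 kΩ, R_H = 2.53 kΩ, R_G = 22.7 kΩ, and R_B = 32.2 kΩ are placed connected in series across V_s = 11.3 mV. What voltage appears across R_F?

ΣR = 2.90 + 1.31 + 2.53 + 22.7 + 32.2 = 61.64 kΩ.
V = V_s · R/ΣR = 11.3 × 0.02125 = 0.2402 mV.

V ≈ 0.240 mV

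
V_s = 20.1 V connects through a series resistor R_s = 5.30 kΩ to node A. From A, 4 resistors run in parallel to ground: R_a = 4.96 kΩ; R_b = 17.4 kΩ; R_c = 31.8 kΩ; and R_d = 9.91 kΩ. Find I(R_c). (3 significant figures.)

I ≈ 0.206 mA

Combine the parallel branches: R_p = (1/4.96 + 1/17.4 + 1/31.8 + 1/9.91)⁻¹ = 2.555 kΩ.
V_A by voltage divider: V_A = 20.1 × 2.555/(5.30 + 2.555) = 6.537 V.
Branch current I = V_A/R_c = 6.537/31.8 = 0.2056 mA.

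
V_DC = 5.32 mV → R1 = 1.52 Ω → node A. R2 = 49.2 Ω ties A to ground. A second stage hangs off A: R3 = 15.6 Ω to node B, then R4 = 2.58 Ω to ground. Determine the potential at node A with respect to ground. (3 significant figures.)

Node A sees R2 in parallel with the series input of stage 2, R3 + R4 = 18.18 Ω.
Effective lower resistance at A: R2 ‖ 18.18 = 13.27 Ω.
First divider: V_A = V_DC · 13.27/(1.52 + 13.27) = 4.773 mV.

V_A ≈ 4.77 mV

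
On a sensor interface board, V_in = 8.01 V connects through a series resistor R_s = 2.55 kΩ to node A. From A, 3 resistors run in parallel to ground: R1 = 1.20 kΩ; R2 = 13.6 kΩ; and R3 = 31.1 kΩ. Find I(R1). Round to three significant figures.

I ≈ 1.97 mA

Parallel bank: R_p = 1/(1/1.20 + 1/13.6 + 1/31.1) = 1.065 kΩ.
Node voltage V_A = V_in · R_p/(R_s + R_p) = 8.01 × 0.2946 = 2.360 V.
Branch current I = V_A/R1 = 2.360/1.20 = 1.966 mA.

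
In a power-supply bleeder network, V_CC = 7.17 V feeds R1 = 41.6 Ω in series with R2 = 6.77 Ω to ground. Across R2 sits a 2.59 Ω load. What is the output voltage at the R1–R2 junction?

The load sits in parallel with R2, giving an effective lower resistance R2' = R2·R_L/(R2+R_L) = 1.873 Ω.
Voltage divider with the loaded lower leg: V_out = 7.17 × 1.873/(41.6 + 1.873) = 7.17 × 0.04309 = 0.3090 V.
(Unloaded it would be 1.00 V; the load pulls it down.)

V_out ≈ 0.309 V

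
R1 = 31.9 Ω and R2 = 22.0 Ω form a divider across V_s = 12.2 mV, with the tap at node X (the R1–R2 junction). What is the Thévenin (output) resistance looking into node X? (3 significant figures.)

Looking into X with the source shorted: R_th = R1·R2/(R1+R2) = 31.90 × 22.0/53.90 = 13.02 Ω.

R_th ≈ 13.0 Ω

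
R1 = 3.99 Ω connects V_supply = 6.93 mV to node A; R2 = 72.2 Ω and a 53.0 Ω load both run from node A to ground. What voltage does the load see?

First combine the lower leg with the load: R2 ‖ R_L = 30.56 Ω.
Voltage divider with the loaded lower leg: V_out = 6.93 × 30.56/(3.99 + 30.56) = 6.93 × 0.8845 = 6.130 mV.
(Unloaded it would be 6.57 mV; the load pulls it down.)

V_out ≈ 6.13 mV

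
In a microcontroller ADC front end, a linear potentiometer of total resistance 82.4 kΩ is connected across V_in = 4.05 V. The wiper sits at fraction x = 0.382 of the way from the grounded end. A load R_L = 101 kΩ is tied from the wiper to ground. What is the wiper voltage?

V_out ≈ 1.30 V

The pot divides into 50.92 kΩ above the wiper and 31.48 kΩ below.
(x·R_p) ‖ R_L = 24.00 kΩ.
Loaded-divider output: V_out = 4.05 × 0.3203 = 1.297 V.
(Unloaded: V_out = x·V_in = 1.55 V.)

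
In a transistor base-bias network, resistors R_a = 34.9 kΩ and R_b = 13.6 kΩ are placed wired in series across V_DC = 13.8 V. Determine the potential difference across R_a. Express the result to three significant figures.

ΣR = 34.9 + 13.6 = 48.50 kΩ.
Voltage divider: V = V_DC · (34.90 / 48.50) = 13.8 × 0.7196 = 9.930 V.

V ≈ 9.93 V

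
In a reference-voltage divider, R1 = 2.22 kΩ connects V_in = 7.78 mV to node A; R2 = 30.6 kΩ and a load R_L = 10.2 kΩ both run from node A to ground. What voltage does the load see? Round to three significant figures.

V_out ≈ 6.03 mV

R2 ‖ R_L = (30.6 × 10.2)/(30.6 + 10.2) = 7.650 kΩ.
Then V_out = V_in · R2'/(R1 + R2') = 7.78 × 7.650/9.870 = 6.030 mV.
(Unloaded it would be 7.25 mV; the load pulls it down.)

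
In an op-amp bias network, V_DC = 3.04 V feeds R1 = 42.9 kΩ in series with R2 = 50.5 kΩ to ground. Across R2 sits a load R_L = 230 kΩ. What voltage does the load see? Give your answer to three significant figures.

V_out ≈ 1.49 V

First combine the lower leg with the load: R2 ‖ R_L = 41.41 kΩ.
Voltage divider with the loaded lower leg: V_out = 3.04 × 41.41/(42.9 + 41.41) = 3.04 × 0.4912 = 1.493 V.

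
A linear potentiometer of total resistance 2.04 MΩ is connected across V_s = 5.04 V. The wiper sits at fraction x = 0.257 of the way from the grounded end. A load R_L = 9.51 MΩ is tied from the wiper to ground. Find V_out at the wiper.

Split the track: R_lower = x·R_p = 0.5243 MΩ, R_upper = (1−x)·R_p = 1.516 MΩ.
R_L loads the lower segment: effective lower R = 0.4969 MΩ.
V_out = 5.04 × 0.4969/(1.516 + 0.4969) = 1.244 V.
(Unloaded: V_out = x·V_s = 1.30 V.)

V_out ≈ 1.24 V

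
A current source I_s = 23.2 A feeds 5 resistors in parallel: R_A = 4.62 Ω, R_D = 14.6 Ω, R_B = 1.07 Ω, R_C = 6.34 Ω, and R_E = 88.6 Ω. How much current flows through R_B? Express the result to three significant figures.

Total conductance ΣG = 1/4.62 + 1/14.6 + 1/1.07 + 1/6.34 + 1/88.6 = 1.389 (units of 1/Ω).
R_B takes the fraction G_k/ΣG = 0.9346/1.389 = 0.6731, so I = 23.2 × 0.6731 = 15.62 A.

I ≈ 15.6 A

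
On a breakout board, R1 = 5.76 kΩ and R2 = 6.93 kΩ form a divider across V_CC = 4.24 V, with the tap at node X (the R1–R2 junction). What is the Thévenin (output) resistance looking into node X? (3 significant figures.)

Zeroing V_CC shorts the top of R1 to ground, so R_th = R1 ‖ R2 = 3.146 kΩ.

R_th ≈ 3.15 kΩ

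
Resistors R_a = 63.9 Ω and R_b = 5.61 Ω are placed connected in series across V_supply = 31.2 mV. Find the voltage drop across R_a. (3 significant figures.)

V ≈ 28.7 mV

Series total: ΣR = 63.9 + 5.61 = 69.51 Ω.
Voltage divider: V = V_supply · (63.90 / 69.51) = 31.2 × 0.9193 = 28.68 mV.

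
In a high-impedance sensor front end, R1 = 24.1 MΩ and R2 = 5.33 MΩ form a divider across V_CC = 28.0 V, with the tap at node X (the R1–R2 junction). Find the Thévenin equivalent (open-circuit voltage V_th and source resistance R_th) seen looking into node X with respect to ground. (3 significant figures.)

V_th is the unloaded tap voltage: V_CC · R2/(R1+R2) = 28.0 × 0.1811 = 5.071 V.
Looking into X with the source shorted: R_th = R1·R2/(R1+R2) = 24.10 × 5.33/29.43 = 4.365 MΩ.

V_th ≈ 5.07 V, R_th ≈ 4.36 MΩ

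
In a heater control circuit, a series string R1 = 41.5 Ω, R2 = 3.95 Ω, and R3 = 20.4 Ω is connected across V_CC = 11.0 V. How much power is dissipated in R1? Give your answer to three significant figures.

The common current is I = 11.0/65.85 = 0.1670 A.
V(R1) = I·R = 6.932 V; P = V·I = 6.932 × 0.1670 = 1.158 W.

P ≈ 1.16 W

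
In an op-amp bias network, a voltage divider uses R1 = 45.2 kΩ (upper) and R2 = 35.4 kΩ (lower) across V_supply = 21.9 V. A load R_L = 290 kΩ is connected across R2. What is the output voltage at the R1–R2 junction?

V_out ≈ 9.00 V

The load sits in parallel with R2, giving an effective lower resistance R2' = R2·R_L/(R2+R_L) = 31.55 kΩ.
Then V_out = V_supply · R2'/(R1 + R2') = 21.9 × 31.55/76.75 = 9.002 V.
(Unloaded it would be 9.62 V; the load pulls it down.)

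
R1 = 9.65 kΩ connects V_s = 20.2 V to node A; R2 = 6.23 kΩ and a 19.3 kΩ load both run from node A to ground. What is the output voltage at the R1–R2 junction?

First combine the lower leg with the load: R2 ‖ R_L = 4.710 kΩ.
Then V_out = V_s · R2'/(R1 + R2') = 20.2 × 4.710/14.36 = 6.625 V.

V_out ≈ 6.63 V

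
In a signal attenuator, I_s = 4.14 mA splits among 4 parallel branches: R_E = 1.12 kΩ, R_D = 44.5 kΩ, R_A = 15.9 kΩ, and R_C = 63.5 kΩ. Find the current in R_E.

Total conductance ΣG = 1/1.12 + 1/44.5 + 1/15.9 + 1/63.5 = 0.9940 (units of 1/kΩ).
R_E takes the fraction G_k/ΣG = 0.8929/0.9940 = 0.8983, so I = 4.14 × 0.8983 = 3.719 mA.

I ≈ 3.72 mA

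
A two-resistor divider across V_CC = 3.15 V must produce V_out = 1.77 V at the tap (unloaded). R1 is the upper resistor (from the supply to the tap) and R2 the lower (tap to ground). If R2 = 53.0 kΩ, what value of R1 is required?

Required fraction k = V_out/V_CC = 0.5619.
R1 = R2·(1/k − 1) = 53.0 × 0.7797 = 41.32 kΩ.

R1 ≈ 41.3 kΩ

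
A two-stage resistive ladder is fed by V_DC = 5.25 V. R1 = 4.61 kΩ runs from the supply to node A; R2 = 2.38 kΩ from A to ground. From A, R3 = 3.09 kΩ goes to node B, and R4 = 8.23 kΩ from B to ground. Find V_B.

V_B ≈ 1.14 V

Node A sees R2 in parallel with the series input of stage 2, R3 + R4 = 11.32 kΩ.
Effective lower resistance at A: R2 ‖ 11.32 = 1.967 kΩ.
So V_A = 5.25 × 0.2990 = 1.570 V.
Then the unloaded second divider: V_B = V_A × R4/(R3+R4) = 1.570 × 0.7270 = 1.141 V.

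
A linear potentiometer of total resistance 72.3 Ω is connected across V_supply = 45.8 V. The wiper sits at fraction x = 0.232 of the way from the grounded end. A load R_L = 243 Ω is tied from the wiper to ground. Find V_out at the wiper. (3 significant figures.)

V_out ≈ 10.1 V

The pot divides into 55.53 Ω above the wiper and 16.77 Ω below.
(x·R_p) ‖ R_L = 15.69 Ω.
V_out = 45.8 × 15.69/(55.53 + 15.69) = 10.09 V.
(Unloaded: V_out = x·V_supply = 10.6 V.)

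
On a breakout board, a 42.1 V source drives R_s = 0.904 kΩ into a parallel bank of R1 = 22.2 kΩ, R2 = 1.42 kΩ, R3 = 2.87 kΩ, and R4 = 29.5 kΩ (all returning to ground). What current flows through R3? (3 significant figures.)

Parallel bank: R_p = 1/(1/22.2 + 1/1.42 + 1/2.87 + 1/29.5) = 0.8837 kΩ.
Node voltage V_A = V_s · R_p/(R_s + R_p) = 42.1 × 0.4943 = 20.81 V.
I(R3) = V_A / R3 = 20.81/2.87 = 7.251 mA.

I ≈ 7.25 mA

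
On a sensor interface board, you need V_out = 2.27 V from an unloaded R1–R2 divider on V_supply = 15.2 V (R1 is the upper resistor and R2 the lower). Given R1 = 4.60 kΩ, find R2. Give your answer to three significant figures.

The divider ratio is R2/(R1+R2) = 2.27/15.2 = 0.1493.
R2 = R1 · 0.1493/(1 − 0.1493) = 0.8076 kΩ.

R2 ≈ 0.808 kΩ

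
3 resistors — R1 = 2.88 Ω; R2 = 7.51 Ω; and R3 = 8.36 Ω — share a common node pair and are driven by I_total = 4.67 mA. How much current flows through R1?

I ≈ 2.70 mA

ΣG = 1/2.88 + 1/7.51 + 1/8.36 = 0.6000.
R1 takes the fraction G_k/ΣG = 0.3472/0.6000 = 0.5787, so I = 4.67 × 0.5787 = 2.703 mA.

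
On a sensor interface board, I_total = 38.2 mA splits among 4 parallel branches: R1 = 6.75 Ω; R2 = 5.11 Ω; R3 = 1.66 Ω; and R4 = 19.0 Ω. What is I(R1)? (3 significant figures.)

I ≈ 5.67 mA

Conductances: ΣG = 1/6.75 + 1/5.11 + 1/1.66 + 1/19.0 = 0.9989 (1/Ω).
Current divider: I(R1) = I_total · G_k/ΣG = 38.2 × (0.1481/0.9989) = 38.2 × 0.1483 = 5.666 mA.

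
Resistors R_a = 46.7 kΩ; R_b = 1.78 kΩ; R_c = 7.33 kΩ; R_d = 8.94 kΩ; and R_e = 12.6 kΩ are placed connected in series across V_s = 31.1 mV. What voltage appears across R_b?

V ≈ 0.716 mV

ΣR = 46.7 + 1.78 + 7.33 + 8.94 + 12.6 = 77.35 kΩ.
V = V_s · R/ΣR = 31.1 × 0.02301 = 0.7157 mV.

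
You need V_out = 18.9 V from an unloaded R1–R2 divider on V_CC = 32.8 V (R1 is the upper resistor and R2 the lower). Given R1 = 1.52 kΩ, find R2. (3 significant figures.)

R2 ≈ 2.07 kΩ

Required fraction k = V_out/V_CC = 0.5762.
So R2 = R1 · V_out/(V_CC − V_out) = 1.52 × 18.9/(32.8 − 18.9) = 1.52 × 1.360 = 2.067 kΩ.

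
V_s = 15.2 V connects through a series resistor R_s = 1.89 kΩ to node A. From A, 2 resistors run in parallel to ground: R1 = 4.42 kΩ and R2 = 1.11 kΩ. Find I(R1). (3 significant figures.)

Parallel bank: R_p = 1/(1/4.42 + 1/1.11) = 0.8872 kΩ.
V_A = 15.2 × 0.8872/2.777 = 4.856 V.
Branch current I = V_A/R1 = 4.856/4.42 = 1.099 mA.

I ≈ 1.10 mA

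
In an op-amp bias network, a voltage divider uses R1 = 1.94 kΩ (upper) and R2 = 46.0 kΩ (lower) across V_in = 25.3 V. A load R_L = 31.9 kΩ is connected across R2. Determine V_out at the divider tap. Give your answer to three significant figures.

V_out ≈ 22.9 V

First combine the lower leg with the load: R2 ‖ R_L = 18.84 kΩ.
Voltage divider with the loaded lower leg: V_out = 25.3 × 18.84/(1.94 + 18.84) = 25.3 × 0.9066 = 22.94 V.
(Unloaded it would be 24.3 V; the load pulls it down.)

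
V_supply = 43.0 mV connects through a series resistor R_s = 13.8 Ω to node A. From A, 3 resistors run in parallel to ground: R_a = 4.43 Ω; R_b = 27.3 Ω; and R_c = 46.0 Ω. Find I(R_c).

I ≈ 0.190 mA

Combine the parallel branches: R_p = (1/4.43 + 1/27.3 + 1/46.0)⁻¹ = 3.520 Ω.
V_A = 43.0 × 3.520/17.32 = 8.739 mV.
Branch current I = V_A/R_c = 8.739/46.0 = 0.1900 mA.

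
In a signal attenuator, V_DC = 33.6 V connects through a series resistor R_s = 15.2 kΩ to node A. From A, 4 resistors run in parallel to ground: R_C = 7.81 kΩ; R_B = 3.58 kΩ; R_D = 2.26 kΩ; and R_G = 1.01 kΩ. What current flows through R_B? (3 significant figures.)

I ≈ 0.324 mA

Equivalent of the parallel group: R_p = 0.5435 kΩ.
V_A by voltage divider: V_A = 33.6 × 0.5435/(15.2 + 0.5435) = 1.160 V.
Branch current I = V_A/R_B = 1.160/3.58 = 0.3240 mA.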